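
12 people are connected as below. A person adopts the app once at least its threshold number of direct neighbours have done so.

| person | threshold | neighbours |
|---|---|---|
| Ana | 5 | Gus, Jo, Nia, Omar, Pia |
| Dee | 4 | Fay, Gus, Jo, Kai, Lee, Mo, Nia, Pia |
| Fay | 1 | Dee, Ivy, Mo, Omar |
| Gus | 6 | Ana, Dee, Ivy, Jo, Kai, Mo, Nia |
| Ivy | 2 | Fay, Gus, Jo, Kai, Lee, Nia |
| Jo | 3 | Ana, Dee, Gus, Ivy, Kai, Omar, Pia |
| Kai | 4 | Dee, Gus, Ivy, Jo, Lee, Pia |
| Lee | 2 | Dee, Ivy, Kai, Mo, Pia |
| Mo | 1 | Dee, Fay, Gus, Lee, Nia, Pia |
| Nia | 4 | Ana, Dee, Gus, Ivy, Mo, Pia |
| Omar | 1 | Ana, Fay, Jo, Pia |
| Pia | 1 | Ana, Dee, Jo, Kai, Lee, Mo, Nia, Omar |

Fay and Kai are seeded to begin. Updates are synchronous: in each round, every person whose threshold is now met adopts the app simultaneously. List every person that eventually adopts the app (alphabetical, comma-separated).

Round 1 — Fay, Kai adopt the app (initial).
Round 2 — checking thresholds:
  Dee: 2 of 8 neighbours < 4, not yet.
  Gus: 1 of 7 neighbours < 6, not yet.
  Ivy: 2 of 6 neighbours ≥ 2, adopts the app.
  Jo: 1 of 7 neighbours < 3, not yet.
  Lee: 1 of 5 neighbours < 2, not yet.
  Mo: 1 of 6 neighbours ≥ 1, adopts the app.
  Omar: 1 of 4 neighbours ≥ 1, adopts the app.
  Pia: 1 of 8 neighbours ≥ 1, adopts the app.
Round 3 — checking thresholds:
  Ana: 2 of 5 neighbours < 5, not yet.
  Dee: 4 of 8 neighbours ≥ 4, adopts the app.
  Gus: 3 of 7 neighbours < 6, not yet.
  Jo: 4 of 7 neighbours ≥ 3, adopts the app.
  Lee: 4 of 5 neighbours ≥ 2, adopts the app.
  Nia: 3 of 6 neighbours < 4, not yet.
Round 4 — checking thresholds:
  Ana: 3 of 5 neighbours < 5, not yet.
  Gus: 5 of 7 neighbours < 6, not yet.
  Nia: 4 of 6 neighbours ≥ 4, adopts the app.
Round 5 — checking thresholds:
  Ana: 4 of 5 neighbours < 5, not yet.
  Gus: 6 of 7 neighbours ≥ 6, adopts the app.
Round 6 — checking thresholds:
  Ana: 5 of 5 neighbours ≥ 5, adopts the app.
Round 7 — no new adoptions; cascade stops.

Ana, Dee, Fay, Gus, Ivy, Jo, Kai, Lee, Mo, Nia, Omar, Pia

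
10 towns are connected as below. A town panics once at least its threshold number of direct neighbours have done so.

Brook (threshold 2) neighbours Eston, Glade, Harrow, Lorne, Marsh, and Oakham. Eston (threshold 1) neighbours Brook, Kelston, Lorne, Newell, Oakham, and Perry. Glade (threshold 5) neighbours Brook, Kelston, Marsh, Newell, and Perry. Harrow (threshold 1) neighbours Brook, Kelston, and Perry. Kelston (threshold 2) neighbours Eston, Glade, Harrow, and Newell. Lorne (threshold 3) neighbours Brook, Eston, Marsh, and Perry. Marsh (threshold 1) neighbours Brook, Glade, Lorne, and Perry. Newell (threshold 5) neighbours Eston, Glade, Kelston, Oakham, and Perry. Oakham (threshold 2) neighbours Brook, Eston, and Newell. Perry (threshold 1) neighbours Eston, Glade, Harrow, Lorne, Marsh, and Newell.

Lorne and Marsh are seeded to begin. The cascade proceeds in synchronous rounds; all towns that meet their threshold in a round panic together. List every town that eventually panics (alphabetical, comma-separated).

Round 1 — Lorne, Marsh panic (initial).
Round 2 — checking thresholds:
  Brook: 2 of 6 neighbours ≥ 2, panics.
  Eston: 1 of 6 neighbours ≥ 1, panics.
  Glade: 1 of 5 neighbours < 5, holds.
  Perry: 2 of 6 neighbours ≥ 1, panics.
Round 3 — checking thresholds:
  Glade: 3 of 5 neighbours < 5, holds.
  Harrow: 2 of 3 neighbours ≥ 1, panics.
  Kelston: 1 of 4 neighbours < 2, holds.
  Newell: 2 of 5 neighbours < 5, holds.
  Oakham: 2 of 3 neighbours ≥ 2, panics.
Round 4 — checking thresholds:
  Glade: 3 of 5 neighbours < 5, holds.
  Kelston: 2 of 4 neighbours ≥ 2, panics.
  Newell: 3 of 5 neighbours < 5, holds.
Round 5 — no new panics; cascade stops.

Brook, Eston, Harrow, Kelston, Lorne, Marsh, Oakham, Perry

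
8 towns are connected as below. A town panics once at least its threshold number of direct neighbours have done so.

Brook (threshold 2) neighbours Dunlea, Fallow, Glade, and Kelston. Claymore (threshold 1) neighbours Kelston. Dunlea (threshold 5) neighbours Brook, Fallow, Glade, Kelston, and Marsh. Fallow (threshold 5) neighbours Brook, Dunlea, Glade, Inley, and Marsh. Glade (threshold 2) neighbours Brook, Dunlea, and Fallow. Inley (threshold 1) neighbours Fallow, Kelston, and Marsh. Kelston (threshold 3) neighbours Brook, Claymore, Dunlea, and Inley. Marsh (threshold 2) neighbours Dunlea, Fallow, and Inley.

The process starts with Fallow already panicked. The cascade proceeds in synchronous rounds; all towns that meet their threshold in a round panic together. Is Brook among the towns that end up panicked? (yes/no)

no

Round 1 — Fallow panics (initial).
Round 2 — checking thresholds:
  Brook: 1 of 4 neighbours < 2, not yet.
  Dunlea: 1 of 5 neighbours < 5, not yet.
  Glade: 1 of 3 neighbours < 2, not yet.
  Inley: 1 of 3 neighbours ≥ 1, panics.
  Marsh: 1 of 3 neighbours < 2, not yet.
Round 3 — checking thresholds:
  Brook: 1 of 4 neighbours < 2, not yet.
  Dunlea: 1 of 5 neighbours < 5, not yet.
  Glade: 1 of 3 neighbours < 2, not yet.
  Kelston: 1 of 4 neighbours < 3, not yet.
  Marsh: 2 of 3 neighbours ≥ 2, panics.
Round 4 — no new panics; cascade stops.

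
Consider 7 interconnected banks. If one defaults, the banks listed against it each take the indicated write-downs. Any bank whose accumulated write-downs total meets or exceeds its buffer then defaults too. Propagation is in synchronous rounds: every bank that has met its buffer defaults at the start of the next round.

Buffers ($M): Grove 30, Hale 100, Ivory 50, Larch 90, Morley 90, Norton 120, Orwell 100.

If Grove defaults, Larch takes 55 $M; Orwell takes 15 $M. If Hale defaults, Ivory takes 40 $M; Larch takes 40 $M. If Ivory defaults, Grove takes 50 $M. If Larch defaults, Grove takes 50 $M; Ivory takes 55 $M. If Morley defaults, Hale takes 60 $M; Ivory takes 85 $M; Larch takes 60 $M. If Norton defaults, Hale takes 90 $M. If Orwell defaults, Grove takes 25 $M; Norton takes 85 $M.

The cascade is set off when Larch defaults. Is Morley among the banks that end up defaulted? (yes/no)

no

Round 1 — Larch defaults (initial).
  Grove: +50 → 50 ≥ 30
  Ivory: +55 → 55 ≥ 50
Round 2 — Grove, Ivory default.
  Orwell: +15 → 15 < 100
No further defaults.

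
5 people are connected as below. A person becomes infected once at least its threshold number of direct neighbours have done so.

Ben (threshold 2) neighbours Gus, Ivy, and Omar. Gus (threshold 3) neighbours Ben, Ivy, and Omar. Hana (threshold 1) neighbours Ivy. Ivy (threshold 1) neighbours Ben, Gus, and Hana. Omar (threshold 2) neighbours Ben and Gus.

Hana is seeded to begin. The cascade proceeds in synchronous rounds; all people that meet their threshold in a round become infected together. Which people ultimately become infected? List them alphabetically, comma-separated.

Round 1 — Hana becomes infected (initial).
Round 2 — checking thresholds:
  Ivy: 1 of 3 neighbours ≥ 1, becomes infected.
Round 3 — no new infections; cascade stops.

Hana, Ivy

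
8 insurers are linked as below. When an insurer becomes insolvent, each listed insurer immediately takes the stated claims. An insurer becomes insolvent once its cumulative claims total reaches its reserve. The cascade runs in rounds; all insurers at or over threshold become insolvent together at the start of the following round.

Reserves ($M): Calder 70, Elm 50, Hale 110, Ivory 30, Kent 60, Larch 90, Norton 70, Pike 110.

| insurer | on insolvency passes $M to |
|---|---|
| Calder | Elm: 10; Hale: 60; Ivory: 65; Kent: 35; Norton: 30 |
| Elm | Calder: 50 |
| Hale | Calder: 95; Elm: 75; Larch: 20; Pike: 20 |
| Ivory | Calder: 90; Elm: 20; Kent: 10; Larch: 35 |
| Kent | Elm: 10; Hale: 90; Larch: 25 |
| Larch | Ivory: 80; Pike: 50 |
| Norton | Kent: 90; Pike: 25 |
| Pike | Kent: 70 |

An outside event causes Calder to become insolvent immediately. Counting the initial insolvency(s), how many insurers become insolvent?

Round 1 — Calder becomes insolvent (initial).
  Elm: +10 → 10 < 50
  Hale: +60 → 60 < 110
  Ivory: +65 → 65 ≥ 30
  Kent: +35 → 35 < 60
  Norton: +30 → 30 < 70
Round 2 — Ivory becomes insolvent.
  Elm: +20 → 30 < 50
  Kent: +10 → 45 < 60
  Larch: +35 → 35 < 90
No further insolvencies.

2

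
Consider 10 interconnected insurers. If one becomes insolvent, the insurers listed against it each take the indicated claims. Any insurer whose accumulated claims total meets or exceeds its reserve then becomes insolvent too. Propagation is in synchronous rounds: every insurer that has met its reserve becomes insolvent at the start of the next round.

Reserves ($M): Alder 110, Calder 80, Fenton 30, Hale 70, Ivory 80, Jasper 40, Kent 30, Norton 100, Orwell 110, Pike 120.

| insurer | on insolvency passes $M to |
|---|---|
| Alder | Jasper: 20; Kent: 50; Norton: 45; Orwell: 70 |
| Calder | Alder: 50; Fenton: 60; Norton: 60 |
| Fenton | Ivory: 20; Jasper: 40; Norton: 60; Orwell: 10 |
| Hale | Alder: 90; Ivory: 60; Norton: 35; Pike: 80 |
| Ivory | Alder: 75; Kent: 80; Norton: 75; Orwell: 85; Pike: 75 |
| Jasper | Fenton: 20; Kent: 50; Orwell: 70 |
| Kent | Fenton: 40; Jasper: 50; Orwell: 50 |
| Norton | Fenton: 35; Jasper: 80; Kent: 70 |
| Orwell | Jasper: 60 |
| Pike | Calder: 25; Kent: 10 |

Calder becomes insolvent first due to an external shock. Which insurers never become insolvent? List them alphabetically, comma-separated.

Round 1 — Calder becomes insolvent (initial).
  Alder: +50 → 50 < 110
  Fenton: +60 → 60 ≥ 30
  Norton: +60 → 60 < 100
Round 2 — Fenton becomes insolvent.
  Ivory: +20 → 20 < 80
  Jasper: +40 → 40 ≥ 40
  Norton: +60 → 120 ≥ 100
  Orwell: +10 → 10 < 110
Round 3 — Jasper, Norton become insolvent.
  Kent: +50+70 → 120 ≥ 30
  Orwell: +70 → 80 < 110
Round 4 — Kent becomes insolvent.
  Orwell: +50 → 130 ≥ 110
Round 5 — Orwell becomes insolvent.
No further insolvencies.

Alder, Hale, Ivory, Pike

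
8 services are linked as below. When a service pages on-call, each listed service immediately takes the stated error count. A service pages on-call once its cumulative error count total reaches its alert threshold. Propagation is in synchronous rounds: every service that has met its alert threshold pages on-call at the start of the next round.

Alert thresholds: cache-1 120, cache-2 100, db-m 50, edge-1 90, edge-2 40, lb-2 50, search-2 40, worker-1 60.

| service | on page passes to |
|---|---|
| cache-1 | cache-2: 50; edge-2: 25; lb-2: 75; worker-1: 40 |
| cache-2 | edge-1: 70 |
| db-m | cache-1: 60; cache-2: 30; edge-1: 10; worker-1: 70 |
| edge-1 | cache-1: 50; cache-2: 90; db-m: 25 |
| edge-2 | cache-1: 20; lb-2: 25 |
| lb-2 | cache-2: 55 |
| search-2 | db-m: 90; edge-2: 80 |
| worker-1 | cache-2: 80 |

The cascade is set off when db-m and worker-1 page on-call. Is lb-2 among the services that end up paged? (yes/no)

no

Round 1 — db-m, worker-1 page on-call (initial).
  cache-1: +60 → 60 < 120
  cache-2: +30+80 → 110 ≥ 100
  edge-1: +10 → 10 < 90
Round 2 — cache-2 pages on-call.
  edge-1: +70 → 80 < 90
No further pages.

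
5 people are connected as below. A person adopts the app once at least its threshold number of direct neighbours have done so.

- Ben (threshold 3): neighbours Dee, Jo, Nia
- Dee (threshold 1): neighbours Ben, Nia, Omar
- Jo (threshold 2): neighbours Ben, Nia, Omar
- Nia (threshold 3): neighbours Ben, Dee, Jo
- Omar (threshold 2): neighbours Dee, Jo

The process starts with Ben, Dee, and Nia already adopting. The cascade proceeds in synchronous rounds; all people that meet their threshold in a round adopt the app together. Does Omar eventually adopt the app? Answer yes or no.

Round 1 — Ben, Dee, Nia adopt the app (initial).
Round 2 — checking thresholds:
  Jo: 2 of 3 neighbours ≥ 2, adopts the app.
  Omar: 1 of 2 neighbours < 2, not yet.
Round 3 — checking thresholds:
  Omar: 2 of 2 neighbours ≥ 2, adopts the app.
Round 4 — no new adoptions; cascade stops.

yes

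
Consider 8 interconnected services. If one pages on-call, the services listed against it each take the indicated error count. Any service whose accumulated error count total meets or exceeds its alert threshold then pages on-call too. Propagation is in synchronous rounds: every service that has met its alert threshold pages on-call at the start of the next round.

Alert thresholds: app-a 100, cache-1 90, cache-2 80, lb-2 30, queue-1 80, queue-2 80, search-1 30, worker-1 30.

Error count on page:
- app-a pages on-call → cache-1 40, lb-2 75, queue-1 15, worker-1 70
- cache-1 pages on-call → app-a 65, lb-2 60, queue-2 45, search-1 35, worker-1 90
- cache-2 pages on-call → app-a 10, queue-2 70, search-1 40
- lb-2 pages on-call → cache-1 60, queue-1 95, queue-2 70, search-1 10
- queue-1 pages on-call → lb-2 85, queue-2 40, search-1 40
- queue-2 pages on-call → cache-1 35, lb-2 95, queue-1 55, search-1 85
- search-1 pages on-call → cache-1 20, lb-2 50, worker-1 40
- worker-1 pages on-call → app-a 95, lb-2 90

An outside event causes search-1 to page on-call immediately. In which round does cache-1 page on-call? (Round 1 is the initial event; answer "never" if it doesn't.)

Round 1 — search-1 pages on-call (initial).
  cache-1: +20 → 20 < 90
  lb-2: +50 → 50 ≥ 30
  worker-1: +40 → 40 ≥ 30
Round 2 — lb-2, worker-1 page on-call.
  app-a: +95 → 95 < 100
  cache-1: +60 → 80 < 90
  queue-1: +95 → 95 ≥ 80
  queue-2: +70 → 70 < 80
Round 3 — queue-1 pages on-call.
  queue-2: +40 → 110 ≥ 80
Round 4 — queue-2 pages on-call.
  cache-1: +35 → 115 ≥ 90
Round 5 — cache-1 pages on-call.
  app-a: +65 → 160 ≥ 100
Round 6 — app-a pages on-call.
No further pages.

5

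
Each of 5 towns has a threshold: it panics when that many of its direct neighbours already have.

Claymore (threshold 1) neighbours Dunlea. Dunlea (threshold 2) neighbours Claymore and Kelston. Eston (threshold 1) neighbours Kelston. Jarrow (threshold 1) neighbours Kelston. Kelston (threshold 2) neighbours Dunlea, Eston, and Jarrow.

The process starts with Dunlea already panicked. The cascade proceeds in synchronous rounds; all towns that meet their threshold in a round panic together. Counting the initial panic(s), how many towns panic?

2

Round 1 — Dunlea panics (initial).
Round 2 — checking thresholds:
  Claymore: 1 of 1 neighbours ≥ 1, panics.
  Kelston: 1 of 3 neighbours < 2, not yet.
Round 3 — no new panics; cascade stops.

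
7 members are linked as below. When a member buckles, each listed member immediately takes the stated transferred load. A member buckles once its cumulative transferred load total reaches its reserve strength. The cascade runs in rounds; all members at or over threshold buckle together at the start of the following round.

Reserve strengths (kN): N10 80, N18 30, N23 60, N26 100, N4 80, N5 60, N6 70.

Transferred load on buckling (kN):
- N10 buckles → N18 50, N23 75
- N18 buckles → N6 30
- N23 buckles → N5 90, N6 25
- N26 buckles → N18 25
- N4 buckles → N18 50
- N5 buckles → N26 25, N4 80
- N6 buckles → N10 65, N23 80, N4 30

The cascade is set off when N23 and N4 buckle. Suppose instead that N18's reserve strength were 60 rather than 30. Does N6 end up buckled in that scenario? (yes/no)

no

With N18's reserve strength at 60:
Round 1 — N23, N4 buckle (initial).
  N18: +50 → 50 < 60
  N5: +90 → 90 ≥ 60
  N6: +25 → 25 < 70
Round 2 — N5 buckles.
  N26: +25 → 25 < 100
No further bucklings.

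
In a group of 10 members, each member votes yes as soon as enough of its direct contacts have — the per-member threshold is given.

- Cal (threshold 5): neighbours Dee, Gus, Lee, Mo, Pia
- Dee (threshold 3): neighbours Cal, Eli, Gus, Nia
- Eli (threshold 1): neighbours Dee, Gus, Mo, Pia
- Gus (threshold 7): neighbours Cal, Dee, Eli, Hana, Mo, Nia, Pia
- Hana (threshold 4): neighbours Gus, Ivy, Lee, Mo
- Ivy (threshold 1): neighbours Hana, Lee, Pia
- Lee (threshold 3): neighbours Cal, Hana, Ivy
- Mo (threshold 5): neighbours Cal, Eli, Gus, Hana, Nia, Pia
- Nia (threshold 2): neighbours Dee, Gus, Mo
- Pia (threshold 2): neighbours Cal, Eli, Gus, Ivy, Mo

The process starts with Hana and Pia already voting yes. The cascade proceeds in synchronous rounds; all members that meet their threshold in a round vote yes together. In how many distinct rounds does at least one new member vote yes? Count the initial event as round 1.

2

Round 1 — Hana, Pia vote yes (initial).
Round 2 — checking thresholds:
  Cal: 1 of 5 neighbours < 5, holds.
  Eli: 1 of 4 neighbours ≥ 1, votes yes.
  Gus: 2 of 7 neighbours < 7, holds.
  Ivy: 2 of 3 neighbours ≥ 1, votes yes.
  Lee: 1 of 3 neighbours < 3, holds.
  Mo: 2 of 6 neighbours < 5, holds.
Round 3 — no new yes votes; cascade stops.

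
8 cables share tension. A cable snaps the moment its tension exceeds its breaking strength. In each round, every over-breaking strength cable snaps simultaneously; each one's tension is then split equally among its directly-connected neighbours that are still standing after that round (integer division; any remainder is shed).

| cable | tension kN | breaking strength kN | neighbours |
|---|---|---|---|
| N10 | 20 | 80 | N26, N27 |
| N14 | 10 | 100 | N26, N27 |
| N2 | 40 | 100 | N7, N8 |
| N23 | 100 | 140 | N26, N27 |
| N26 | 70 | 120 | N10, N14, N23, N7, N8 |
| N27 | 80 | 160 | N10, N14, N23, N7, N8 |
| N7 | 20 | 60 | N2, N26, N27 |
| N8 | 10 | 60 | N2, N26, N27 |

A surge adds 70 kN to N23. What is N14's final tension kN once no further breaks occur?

89

Round 1 — N23 at 170 > 140. N23 snaps.
  N23 sheds 170 kN to N26, N27: 85 each.
    N26: 70+85 = 155 > 120
    N27: 80+85 = 165 > 160
Round 2 — N26, N27 snap.
  N26 sheds 155 kN to N10, N14, N7, N8: 38 each (3 lost).
    N10: 20+38 = 58 ≤ 80
    N14: 10+38 = 48 ≤ 100
    N7: 20+38 = 58 ≤ 60
    N8: 10+38 = 48 ≤ 60
  N27 sheds 165 kN to N10, N14, N7, N8: 41 each (1 lost).
    N10: 58+41 = 99 > 80
    N14: 48+41 = 89 ≤ 100
    N7: 58+41 = 99 > 60
    N8: 48+41 = 89 > 60
Round 3 — N10, N7, N8 snap.
  N10 sheds 99 kN: no online neighbours, lost.
  N7 sheds 99 kN to N2: 99 each.
    N2: 40+99 = 139 > 100
  N8 sheds 89 kN to N2: 89 each.
    N2: 139+89 = 228 > 100
Round 4 — N2 snaps.
  N2 sheds 228 kN: no online neighbours, lost.
No further breaks.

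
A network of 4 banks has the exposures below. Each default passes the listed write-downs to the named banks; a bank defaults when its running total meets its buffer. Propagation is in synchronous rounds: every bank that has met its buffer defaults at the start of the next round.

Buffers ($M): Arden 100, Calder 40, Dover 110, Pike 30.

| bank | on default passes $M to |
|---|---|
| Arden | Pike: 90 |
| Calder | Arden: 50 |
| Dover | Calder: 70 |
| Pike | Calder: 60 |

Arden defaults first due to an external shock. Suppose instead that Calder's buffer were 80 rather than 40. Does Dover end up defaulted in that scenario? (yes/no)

no

With Calder's buffer at 80:
Round 1 — Arden defaults (initial).
  Pike: +90 → 90 ≥ 30
Round 2 — Pike defaults.
  Calder: +60 → 60 < 80
No further defaults.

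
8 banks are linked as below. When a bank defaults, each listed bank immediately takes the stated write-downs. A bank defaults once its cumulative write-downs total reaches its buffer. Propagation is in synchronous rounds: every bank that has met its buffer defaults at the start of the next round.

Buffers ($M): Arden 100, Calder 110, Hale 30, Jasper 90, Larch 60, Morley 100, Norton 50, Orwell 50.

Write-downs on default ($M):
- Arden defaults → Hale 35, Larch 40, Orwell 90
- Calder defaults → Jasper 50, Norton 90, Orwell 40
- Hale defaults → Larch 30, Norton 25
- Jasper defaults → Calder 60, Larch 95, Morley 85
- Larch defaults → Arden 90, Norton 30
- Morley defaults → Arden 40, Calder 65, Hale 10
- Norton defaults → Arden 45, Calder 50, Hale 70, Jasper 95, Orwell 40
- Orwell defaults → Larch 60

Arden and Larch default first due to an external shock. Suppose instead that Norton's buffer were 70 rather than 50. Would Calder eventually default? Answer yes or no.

no

With Norton's buffer at 70:
Round 1 — Arden, Larch default (initial).
  Hale: +35 → 35 ≥ 30
  Norton: +30 → 30 < 70
  Orwell: +90 → 90 ≥ 50
Round 2 — Hale, Orwell default.
  Norton: +25 → 55 < 70
No further defaults.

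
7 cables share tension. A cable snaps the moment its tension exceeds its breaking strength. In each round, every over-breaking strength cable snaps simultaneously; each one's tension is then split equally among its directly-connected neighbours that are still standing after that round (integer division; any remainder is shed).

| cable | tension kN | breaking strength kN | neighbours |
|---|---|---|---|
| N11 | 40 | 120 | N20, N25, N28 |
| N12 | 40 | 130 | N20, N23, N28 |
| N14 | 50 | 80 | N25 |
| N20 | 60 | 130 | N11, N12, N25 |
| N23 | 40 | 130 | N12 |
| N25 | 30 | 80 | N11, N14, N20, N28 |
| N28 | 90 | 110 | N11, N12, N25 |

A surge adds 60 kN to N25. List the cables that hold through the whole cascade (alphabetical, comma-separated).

N11, N12, N14, N20, N23

Round 1 — N25 at 90 > 80. N25 snaps.
  N25 sheds 90 kN to N11, N14, N20, N28: 22 each (2 lost).
    N11: 40+22 = 62 ≤ 120
    N14: 50+22 = 72 ≤ 80
    N20: 60+22 = 82 ≤ 130
    N28: 90+22 = 112 > 110
Round 2 — N28 snaps.
  N28 sheds 112 kN to N11, N12: 56 each.
    N11: 62+56 = 118 ≤ 120
    N12: 40+56 = 96 ≤ 130
No further breaks.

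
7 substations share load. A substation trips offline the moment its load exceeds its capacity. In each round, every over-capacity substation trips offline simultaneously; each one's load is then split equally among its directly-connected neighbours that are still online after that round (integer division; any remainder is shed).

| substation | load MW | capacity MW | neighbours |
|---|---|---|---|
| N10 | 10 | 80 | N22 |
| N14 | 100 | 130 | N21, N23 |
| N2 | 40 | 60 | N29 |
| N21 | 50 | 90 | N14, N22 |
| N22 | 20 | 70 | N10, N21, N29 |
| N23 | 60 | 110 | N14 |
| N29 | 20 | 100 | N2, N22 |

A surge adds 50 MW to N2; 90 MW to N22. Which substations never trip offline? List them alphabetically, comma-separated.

Round 1 — N2 at 90 > 60; N22 at 110 > 70. N2, N22 trip offline.
  N2 sheds 90 MW to N29: 90 each.
    N29: 20+90 = 110 > 100
  N22 sheds 110 MW to N10, N21, N29: 36 each (2 lost).
    N10: 10+36 = 46 ≤ 80
    N21: 50+36 = 86 ≤ 90
    N29: 110+36 = 146 > 100
Round 2 — N29 trips offline.
  N29 sheds 146 MW: no online neighbours, lost.
No further trips.

N10, N14, N21, N23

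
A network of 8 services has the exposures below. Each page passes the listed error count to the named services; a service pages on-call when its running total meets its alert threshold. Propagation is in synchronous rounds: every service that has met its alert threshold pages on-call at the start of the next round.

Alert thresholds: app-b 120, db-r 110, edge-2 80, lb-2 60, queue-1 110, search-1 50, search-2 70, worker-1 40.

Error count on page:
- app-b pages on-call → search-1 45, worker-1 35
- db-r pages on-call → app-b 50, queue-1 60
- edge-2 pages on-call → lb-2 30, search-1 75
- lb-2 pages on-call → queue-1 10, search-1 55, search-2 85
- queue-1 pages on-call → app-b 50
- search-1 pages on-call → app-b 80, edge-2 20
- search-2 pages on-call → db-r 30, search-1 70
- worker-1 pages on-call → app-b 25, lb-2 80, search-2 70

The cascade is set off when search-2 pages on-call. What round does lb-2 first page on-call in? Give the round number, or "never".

Round 1 — search-2 pages on-call (initial).
  db-r: +30 → 30 < 110
  search-1: +70 → 70 ≥ 50
Round 2 — search-1 pages on-call.
  app-b: +80 → 80 < 120
  edge-2: +20 → 20 < 80
No further pages.

never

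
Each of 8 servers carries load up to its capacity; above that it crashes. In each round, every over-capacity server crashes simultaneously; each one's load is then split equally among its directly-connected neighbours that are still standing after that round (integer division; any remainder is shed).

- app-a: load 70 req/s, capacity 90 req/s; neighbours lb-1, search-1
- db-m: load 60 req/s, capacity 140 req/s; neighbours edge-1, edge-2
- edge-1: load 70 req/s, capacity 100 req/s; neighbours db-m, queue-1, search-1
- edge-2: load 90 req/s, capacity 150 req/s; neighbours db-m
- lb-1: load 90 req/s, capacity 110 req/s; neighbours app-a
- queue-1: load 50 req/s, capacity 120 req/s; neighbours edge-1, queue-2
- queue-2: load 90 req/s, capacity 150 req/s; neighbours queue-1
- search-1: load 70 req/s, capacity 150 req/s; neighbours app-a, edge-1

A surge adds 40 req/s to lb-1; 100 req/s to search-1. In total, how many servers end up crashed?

Round 1 — lb-1 at 130 > 110; search-1 at 170 > 150. lb-1, search-1 crash.
  lb-1 sheds 130 req/s to app-a: 130 each.
    app-a: 70+130 = 200 > 90
  search-1 sheds 170 req/s to app-a, edge-1: 85 each.
    app-a: 200+85 = 285 > 90
    edge-1: 70+85 = 155 > 100
Round 2 — app-a, edge-1 crash.
  app-a sheds 285 req/s: no online neighbours, lost.
  edge-1 sheds 155 req/s to db-m, queue-1: 77 each (1 lost).
    db-m: 60+77 = 137 ≤ 140
    queue-1: 50+77 = 127 > 120
Round 3 — queue-1 crashes.
  queue-1 sheds 127 req/s to queue-2: 127 each.
    queue-2: 90+127 = 217 > 150
Round 4 — queue-2 crashes.
  queue-2 sheds 217 req/s: no online neighbours, lost.
No further crashes.

6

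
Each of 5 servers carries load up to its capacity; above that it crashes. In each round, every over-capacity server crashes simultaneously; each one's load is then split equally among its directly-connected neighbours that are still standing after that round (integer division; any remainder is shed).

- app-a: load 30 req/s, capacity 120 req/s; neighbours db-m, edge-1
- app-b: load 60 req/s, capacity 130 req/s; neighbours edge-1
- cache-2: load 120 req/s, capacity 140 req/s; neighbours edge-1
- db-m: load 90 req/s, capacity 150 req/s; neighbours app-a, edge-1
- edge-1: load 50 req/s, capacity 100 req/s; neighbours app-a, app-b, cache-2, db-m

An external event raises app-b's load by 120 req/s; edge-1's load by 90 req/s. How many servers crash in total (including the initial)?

Round 1 — app-b at 180 > 130; edge-1 at 140 > 100. app-b, edge-1 crash.
  app-b sheds 180 req/s: no online neighbours, lost.
  edge-1 sheds 140 req/s to app-a, cache-2, db-m: 46 each (2 lost).
    app-a: 30+46 = 76 ≤ 120
    cache-2: 120+46 = 166 > 140
    db-m: 90+46 = 136 ≤ 150
Round 2 — cache-2 crashes.
  cache-2 sheds 166 req/s: no online neighbours, lost.
No further crashes.

3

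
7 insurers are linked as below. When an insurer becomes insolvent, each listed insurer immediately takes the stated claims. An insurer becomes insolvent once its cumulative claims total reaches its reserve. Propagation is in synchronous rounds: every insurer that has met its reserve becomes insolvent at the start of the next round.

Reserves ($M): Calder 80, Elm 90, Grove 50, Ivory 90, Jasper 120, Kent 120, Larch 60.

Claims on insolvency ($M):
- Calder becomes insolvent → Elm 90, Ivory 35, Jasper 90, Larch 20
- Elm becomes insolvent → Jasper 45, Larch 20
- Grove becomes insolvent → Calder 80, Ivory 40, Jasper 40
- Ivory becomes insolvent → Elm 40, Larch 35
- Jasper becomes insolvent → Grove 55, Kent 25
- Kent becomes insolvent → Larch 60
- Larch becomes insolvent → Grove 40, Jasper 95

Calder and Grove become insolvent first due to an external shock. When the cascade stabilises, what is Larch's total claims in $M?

40

Round 1 — Calder, Grove become insolvent (initial).
  Elm: +90 → 90 ≥ 90
  Ivory: +35+40 → 75 < 90
  Jasper: +90+40 → 130 ≥ 120
  Larch: +20 → 20 < 60
Round 2 — Elm, Jasper become insolvent.
  Kent: +25 → 25 < 120
  Larch: +20 → 40 < 60
No further insolvencies.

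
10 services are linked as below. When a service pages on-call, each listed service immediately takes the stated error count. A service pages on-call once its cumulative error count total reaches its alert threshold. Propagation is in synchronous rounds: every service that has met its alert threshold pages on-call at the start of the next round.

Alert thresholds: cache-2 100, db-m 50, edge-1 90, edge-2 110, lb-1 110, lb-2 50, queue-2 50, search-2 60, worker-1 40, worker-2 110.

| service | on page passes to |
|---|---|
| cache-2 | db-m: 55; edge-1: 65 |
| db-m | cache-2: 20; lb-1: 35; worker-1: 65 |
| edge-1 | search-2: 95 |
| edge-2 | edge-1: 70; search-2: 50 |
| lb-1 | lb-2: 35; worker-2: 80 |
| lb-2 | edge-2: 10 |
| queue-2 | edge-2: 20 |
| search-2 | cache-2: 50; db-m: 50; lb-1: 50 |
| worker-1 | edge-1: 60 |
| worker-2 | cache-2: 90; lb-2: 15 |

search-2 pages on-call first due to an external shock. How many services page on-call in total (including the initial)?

3

Round 1 — search-2 pages on-call (initial).
  cache-2: +50 → 50 < 100
  db-m: +50 → 50 ≥ 50
  lb-1: +50 → 50 < 110
Round 2 — db-m pages on-call.
  cache-2: +20 → 70 < 100
  lb-1: +35 → 85 < 110
  worker-1: +65 → 65 ≥ 40
Round 3 — worker-1 pages on-call.
  edge-1: +60 → 60 < 90
No further pages.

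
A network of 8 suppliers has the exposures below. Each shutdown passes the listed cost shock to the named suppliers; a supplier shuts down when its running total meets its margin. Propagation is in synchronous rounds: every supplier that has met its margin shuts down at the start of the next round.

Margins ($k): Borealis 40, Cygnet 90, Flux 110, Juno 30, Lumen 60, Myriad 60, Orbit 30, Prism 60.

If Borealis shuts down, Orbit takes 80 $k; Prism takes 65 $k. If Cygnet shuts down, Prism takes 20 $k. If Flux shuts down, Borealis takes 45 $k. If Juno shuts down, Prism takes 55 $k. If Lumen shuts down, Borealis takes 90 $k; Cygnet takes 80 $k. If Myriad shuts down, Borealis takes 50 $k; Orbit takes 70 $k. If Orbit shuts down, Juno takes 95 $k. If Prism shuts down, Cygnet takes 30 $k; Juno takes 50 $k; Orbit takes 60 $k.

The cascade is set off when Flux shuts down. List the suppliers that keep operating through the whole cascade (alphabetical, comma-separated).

Round 1 — Flux shuts down (initial).
  Borealis: +45 → 45 ≥ 40
Round 2 — Borealis shuts down.
  Orbit: +80 → 80 ≥ 30
  Prism: +65 → 65 ≥ 60
Round 3 — Orbit, Prism shut down.
  Cygnet: +30 → 30 < 90
  Juno: +95+50 → 145 ≥ 30
Round 4 — Juno shuts down.
No further shutdowns.

Cygnet, Lumen, Myriad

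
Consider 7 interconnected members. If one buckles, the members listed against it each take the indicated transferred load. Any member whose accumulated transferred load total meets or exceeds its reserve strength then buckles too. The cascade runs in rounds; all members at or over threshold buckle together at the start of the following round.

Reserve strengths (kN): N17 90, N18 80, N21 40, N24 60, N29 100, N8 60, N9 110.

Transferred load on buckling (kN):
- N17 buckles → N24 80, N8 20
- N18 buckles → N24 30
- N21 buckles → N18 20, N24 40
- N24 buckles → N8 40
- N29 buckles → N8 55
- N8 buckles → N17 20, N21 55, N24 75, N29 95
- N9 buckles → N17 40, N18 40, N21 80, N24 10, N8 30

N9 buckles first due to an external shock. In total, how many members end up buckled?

Round 1 — N9 buckles (initial).
  N17: +40 → 40 < 90
  N18: +40 → 40 < 80
  N21: +80 → 80 ≥ 40
  N24: +10 → 10 < 60
  N8: +30 → 30 < 60
Round 2 — N21 buckles.
  N18: +20 → 60 < 80
  N24: +40 → 50 < 60
No further bucklings.

2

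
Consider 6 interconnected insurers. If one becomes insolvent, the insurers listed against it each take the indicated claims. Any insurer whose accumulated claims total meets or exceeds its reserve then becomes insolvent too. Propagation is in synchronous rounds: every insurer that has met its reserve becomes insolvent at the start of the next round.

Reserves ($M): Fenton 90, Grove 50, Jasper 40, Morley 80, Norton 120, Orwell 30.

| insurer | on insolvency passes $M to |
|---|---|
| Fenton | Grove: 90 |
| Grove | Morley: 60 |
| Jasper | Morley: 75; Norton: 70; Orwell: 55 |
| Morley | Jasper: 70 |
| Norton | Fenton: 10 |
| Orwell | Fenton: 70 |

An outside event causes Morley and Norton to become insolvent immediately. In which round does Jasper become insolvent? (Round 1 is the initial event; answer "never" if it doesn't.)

2

Round 1 — Morley, Norton become insolvent (initial).
  Fenton: +10 → 10 < 90
  Jasper: +70 → 70 ≥ 40
Round 2 — Jasper becomes insolvent.
  Orwell: +55 → 55 ≥ 30
Round 3 — Orwell becomes insolvent.
  Fenton: +70 → 80 < 90
No further insolvencies.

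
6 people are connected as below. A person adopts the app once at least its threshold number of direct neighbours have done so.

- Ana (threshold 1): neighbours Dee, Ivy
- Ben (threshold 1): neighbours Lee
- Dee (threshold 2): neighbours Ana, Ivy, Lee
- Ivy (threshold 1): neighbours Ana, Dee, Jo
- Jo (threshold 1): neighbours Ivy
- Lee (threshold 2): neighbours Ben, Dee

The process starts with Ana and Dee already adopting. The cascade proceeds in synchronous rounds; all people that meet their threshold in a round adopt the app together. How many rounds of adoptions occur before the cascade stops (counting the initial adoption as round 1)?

3

Round 1 — Ana, Dee adopt the app (initial).
Round 2 — checking thresholds:
  Ivy: 2 of 3 neighbours ≥ 1, adopts the app.
  Lee: 1 of 2 neighbours < 2, not yet.
Round 3 — checking thresholds:
  Jo: 1 of 1 neighbours ≥ 1, adopts the app.
  Lee: 1 of 2 neighbours < 2, not yet.
Round 4 — no new adoptions; cascade stops.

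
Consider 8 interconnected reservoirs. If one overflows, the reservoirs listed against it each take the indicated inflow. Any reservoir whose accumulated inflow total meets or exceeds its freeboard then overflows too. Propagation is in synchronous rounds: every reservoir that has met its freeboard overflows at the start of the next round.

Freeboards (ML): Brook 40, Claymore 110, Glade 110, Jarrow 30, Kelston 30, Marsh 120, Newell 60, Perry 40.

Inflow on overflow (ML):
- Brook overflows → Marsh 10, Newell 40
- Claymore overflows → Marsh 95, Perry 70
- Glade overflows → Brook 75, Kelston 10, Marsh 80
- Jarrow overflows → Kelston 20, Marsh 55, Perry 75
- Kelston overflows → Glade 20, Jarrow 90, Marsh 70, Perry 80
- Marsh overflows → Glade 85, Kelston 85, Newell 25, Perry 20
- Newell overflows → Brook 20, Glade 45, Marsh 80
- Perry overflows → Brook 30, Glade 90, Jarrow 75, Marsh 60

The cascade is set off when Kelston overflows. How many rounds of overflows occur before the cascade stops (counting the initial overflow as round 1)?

Round 1 — Kelston overflows (initial).
  Glade: +20 → 20 < 110
  Jarrow: +90 → 90 ≥ 30
  Marsh: +70 → 70 < 120
  Perry: +80 → 80 ≥ 40
Round 2 — Jarrow, Perry overflow.
  Brook: +30 → 30 < 40
  Glade: +90 → 110 ≥ 110
  Marsh: +55+60 → 185 ≥ 120
Round 3 — Glade, Marsh overflow.
  Brook: +75 → 105 ≥ 40
  Newell: +25 → 25 < 60
Round 4 — Brook overflows.
  Newell: +40 → 65 ≥ 60
Round 5 — Newell overflows.
No further overflows.

5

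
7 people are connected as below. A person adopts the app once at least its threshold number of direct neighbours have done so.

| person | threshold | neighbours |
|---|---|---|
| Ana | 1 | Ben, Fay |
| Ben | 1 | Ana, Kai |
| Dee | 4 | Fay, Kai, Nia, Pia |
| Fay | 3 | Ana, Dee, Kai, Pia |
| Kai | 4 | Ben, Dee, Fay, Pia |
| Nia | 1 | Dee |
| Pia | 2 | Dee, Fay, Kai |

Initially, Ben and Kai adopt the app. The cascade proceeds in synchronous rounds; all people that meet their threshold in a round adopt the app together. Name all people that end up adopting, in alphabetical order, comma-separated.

Round 1 — Ben, Kai adopt the app (initial).
Round 2 — checking thresholds:
  Ana: 1 of 2 neighbours ≥ 1, adopts the app.
  Dee: 1 of 4 neighbours < 4, below threshold.
  Fay: 1 of 4 neighbours < 3, below threshold.
  Pia: 1 of 3 neighbours < 2, below threshold.
Round 3 — no new adoptions; cascade stops.

Ana, Ben, Kai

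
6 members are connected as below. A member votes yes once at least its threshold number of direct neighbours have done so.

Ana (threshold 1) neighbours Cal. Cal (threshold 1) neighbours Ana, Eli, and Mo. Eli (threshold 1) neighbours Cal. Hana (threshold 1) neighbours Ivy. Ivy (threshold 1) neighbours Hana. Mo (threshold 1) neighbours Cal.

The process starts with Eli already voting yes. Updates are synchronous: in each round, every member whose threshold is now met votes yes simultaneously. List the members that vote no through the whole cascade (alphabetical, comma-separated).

Round 1 — Eli votes yes (initial).
Round 2 — checking thresholds:
  Cal: 1 of 3 neighbours ≥ 1, votes yes.
Round 3 — checking thresholds:
  Ana: 1 of 1 neighbours ≥ 1, votes yes.
  Mo: 1 of 1 neighbours ≥ 1, votes yes.
Round 4 — no new yes votes; cascade stops.

Hana, Ivy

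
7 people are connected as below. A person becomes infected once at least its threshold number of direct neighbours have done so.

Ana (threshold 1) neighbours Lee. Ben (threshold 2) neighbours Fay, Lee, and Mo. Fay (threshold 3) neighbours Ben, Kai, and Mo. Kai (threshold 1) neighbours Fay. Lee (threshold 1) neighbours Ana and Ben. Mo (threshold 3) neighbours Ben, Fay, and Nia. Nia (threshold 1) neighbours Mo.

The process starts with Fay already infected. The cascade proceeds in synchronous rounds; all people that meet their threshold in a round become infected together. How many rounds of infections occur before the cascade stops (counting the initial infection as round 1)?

Round 1 — Fay becomes infected (initial).
Round 2 — checking thresholds:
  Ben: 1 of 3 neighbours < 2, below threshold.
  Kai: 1 of 1 neighbours ≥ 1, becomes infected.
  Mo: 1 of 3 neighbours < 3, below threshold.
Round 3 — no new infections; cascade stops.

2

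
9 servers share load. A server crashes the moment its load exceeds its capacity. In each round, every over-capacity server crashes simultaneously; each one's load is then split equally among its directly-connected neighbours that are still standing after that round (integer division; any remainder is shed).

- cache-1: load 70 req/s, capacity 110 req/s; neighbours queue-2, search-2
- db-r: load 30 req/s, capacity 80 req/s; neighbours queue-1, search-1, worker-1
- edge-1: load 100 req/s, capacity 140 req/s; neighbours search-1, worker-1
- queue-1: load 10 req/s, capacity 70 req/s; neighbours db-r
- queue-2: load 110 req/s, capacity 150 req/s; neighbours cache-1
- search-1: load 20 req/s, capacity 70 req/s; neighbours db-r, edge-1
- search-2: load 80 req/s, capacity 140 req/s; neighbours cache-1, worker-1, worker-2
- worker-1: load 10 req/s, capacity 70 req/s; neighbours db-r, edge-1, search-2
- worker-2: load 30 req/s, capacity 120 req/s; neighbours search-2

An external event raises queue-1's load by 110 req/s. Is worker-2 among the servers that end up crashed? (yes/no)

Round 1 — queue-1 at 120 > 70. queue-1 crashes.
  queue-1 sheds 120 req/s to db-r: 120 each.
    db-r: 30+120 = 150 > 80
Round 2 — db-r crashes.
  db-r sheds 150 req/s to search-1, worker-1: 75 each.
    search-1: 20+75 = 95 > 70
    worker-1: 10+75 = 85 > 70
Round 3 — search-1, worker-1 crash.
  search-1 sheds 95 req/s to edge-1: 95 each.
    edge-1: 100+95 = 195 > 140
  worker-1 sheds 85 req/s to edge-1, search-2: 42 each (1 lost).
    edge-1: 195+42 = 237 > 140
    search-2: 80+42 = 122 ≤ 140
Round 4 — edge-1 crashes.
  edge-1 sheds 237 req/s: no online neighbours, lost.
No further crashes.

no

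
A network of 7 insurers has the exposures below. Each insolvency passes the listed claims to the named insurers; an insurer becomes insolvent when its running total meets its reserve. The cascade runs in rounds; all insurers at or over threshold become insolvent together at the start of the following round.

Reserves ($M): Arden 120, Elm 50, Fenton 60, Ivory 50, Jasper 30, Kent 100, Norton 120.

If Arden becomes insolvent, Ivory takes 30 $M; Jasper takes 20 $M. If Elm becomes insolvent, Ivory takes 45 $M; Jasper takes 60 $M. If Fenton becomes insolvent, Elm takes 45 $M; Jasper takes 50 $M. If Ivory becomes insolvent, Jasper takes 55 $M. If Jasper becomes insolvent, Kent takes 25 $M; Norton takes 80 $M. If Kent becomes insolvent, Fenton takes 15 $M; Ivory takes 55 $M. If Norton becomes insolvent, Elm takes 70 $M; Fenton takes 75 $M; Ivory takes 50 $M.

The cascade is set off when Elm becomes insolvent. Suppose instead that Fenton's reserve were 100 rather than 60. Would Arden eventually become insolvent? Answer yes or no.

With Fenton's reserve at 100:
Round 1 — Elm becomes insolvent (initial).
  Ivory: +45 → 45 < 50
  Jasper: +60 → 60 ≥ 30
Round 2 — Jasper becomes insolvent.
  Kent: +25 → 25 < 100
  Norton: +80 → 80 < 120
No further insolvencies.

no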